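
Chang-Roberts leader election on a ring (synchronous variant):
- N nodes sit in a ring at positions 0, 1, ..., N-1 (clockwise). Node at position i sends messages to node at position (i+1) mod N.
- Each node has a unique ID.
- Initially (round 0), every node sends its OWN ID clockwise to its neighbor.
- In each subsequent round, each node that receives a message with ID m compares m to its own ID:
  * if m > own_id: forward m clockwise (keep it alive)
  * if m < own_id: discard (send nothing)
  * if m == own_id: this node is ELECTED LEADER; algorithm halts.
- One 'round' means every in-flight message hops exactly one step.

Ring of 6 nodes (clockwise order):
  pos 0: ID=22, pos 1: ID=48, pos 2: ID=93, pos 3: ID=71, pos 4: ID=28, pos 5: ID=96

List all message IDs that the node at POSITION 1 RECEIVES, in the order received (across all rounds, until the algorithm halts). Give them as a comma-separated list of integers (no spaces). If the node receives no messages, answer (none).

Round 1: pos1(id48) recv 22: drop; pos2(id93) recv 48: drop; pos3(id71) recv 93: fwd; pos4(id28) recv 71: fwd; pos5(id96) recv 28: drop; pos0(id22) recv 96: fwd
Round 2: pos4(id28) recv 93: fwd; pos5(id96) recv 71: drop; pos1(id48) recv 96: fwd
Round 3: pos5(id96) recv 93: drop; pos2(id93) recv 96: fwd
Round 4: pos3(id71) recv 96: fwd
Round 5: pos4(id28) recv 96: fwd
Round 6: pos5(id96) recv 96: ELECTED

Answer: 22,96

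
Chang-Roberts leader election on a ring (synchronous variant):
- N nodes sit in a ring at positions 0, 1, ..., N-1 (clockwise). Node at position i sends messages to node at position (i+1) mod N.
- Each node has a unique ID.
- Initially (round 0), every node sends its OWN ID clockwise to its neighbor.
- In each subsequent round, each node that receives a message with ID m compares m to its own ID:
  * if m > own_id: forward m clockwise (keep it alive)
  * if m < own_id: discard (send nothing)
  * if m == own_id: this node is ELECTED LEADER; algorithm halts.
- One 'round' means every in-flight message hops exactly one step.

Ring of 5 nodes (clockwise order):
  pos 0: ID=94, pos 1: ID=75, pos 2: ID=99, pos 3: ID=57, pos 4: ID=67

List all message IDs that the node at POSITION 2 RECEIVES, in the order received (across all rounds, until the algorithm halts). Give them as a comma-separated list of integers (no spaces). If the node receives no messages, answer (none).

Answer: 75,94,99

Derivation:
Round 1: pos1(id75) recv 94: fwd; pos2(id99) recv 75: drop; pos3(id57) recv 99: fwd; pos4(id67) recv 57: drop; pos0(id94) recv 67: drop
Round 2: pos2(id99) recv 94: drop; pos4(id67) recv 99: fwd
Round 3: pos0(id94) recv 99: fwd
Round 4: pos1(id75) recv 99: fwd
Round 5: pos2(id99) recv 99: ELECTED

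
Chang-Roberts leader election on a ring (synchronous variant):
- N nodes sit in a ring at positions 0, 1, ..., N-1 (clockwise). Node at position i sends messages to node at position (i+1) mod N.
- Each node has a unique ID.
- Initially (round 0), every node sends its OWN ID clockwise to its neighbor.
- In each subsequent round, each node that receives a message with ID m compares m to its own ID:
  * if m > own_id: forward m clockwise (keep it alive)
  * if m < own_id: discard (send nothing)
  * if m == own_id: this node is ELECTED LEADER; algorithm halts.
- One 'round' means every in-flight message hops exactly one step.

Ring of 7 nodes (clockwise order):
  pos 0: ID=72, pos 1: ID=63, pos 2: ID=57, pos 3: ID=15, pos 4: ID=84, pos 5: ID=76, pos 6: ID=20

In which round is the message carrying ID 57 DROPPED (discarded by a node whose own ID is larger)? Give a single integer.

Round 1: pos1(id63) recv 72: fwd; pos2(id57) recv 63: fwd; pos3(id15) recv 57: fwd; pos4(id84) recv 15: drop; pos5(id76) recv 84: fwd; pos6(id20) recv 76: fwd; pos0(id72) recv 20: drop
Round 2: pos2(id57) recv 72: fwd; pos3(id15) recv 63: fwd; pos4(id84) recv 57: drop; pos6(id20) recv 84: fwd; pos0(id72) recv 76: fwd
Round 3: pos3(id15) recv 72: fwd; pos4(id84) recv 63: drop; pos0(id72) recv 84: fwd; pos1(id63) recv 76: fwd
Round 4: pos4(id84) recv 72: drop; pos1(id63) recv 84: fwd; pos2(id57) recv 76: fwd
Round 5: pos2(id57) recv 84: fwd; pos3(id15) recv 76: fwd
Round 6: pos3(id15) recv 84: fwd; pos4(id84) recv 76: drop
Round 7: pos4(id84) recv 84: ELECTED
Message ID 57 originates at pos 2; dropped at pos 4 in round 2

Answer: 2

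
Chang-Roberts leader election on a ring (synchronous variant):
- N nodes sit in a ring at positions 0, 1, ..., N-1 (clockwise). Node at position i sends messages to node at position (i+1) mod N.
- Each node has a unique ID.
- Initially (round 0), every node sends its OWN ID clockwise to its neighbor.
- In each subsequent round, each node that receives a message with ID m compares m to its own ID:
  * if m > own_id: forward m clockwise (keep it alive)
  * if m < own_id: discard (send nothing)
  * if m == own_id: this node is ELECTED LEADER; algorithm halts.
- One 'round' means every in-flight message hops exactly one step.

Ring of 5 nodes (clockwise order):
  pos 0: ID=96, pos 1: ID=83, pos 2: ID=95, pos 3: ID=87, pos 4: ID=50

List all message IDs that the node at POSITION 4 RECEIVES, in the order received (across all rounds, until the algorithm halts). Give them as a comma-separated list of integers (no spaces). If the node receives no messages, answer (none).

Answer: 87,95,96

Derivation:
Round 1: pos1(id83) recv 96: fwd; pos2(id95) recv 83: drop; pos3(id87) recv 95: fwd; pos4(id50) recv 87: fwd; pos0(id96) recv 50: drop
Round 2: pos2(id95) recv 96: fwd; pos4(id50) recv 95: fwd; pos0(id96) recv 87: drop
Round 3: pos3(id87) recv 96: fwd; pos0(id96) recv 95: drop
Round 4: pos4(id50) recv 96: fwd
Round 5: pos0(id96) recv 96: ELECTED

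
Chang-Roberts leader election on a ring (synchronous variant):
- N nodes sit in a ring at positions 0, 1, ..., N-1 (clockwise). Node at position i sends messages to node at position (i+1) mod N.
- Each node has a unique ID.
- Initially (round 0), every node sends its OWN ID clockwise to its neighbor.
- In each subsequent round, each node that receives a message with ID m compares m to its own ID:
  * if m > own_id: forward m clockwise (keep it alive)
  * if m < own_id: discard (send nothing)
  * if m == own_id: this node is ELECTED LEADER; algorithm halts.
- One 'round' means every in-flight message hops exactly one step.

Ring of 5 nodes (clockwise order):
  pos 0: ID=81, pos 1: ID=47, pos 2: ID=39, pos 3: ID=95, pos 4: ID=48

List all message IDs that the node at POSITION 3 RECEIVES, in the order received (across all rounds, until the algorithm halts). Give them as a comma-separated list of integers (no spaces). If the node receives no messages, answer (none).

Round 1: pos1(id47) recv 81: fwd; pos2(id39) recv 47: fwd; pos3(id95) recv 39: drop; pos4(id48) recv 95: fwd; pos0(id81) recv 48: drop
Round 2: pos2(id39) recv 81: fwd; pos3(id95) recv 47: drop; pos0(id81) recv 95: fwd
Round 3: pos3(id95) recv 81: drop; pos1(id47) recv 95: fwd
Round 4: pos2(id39) recv 95: fwd
Round 5: pos3(id95) recv 95: ELECTED

Answer: 39,47,81,95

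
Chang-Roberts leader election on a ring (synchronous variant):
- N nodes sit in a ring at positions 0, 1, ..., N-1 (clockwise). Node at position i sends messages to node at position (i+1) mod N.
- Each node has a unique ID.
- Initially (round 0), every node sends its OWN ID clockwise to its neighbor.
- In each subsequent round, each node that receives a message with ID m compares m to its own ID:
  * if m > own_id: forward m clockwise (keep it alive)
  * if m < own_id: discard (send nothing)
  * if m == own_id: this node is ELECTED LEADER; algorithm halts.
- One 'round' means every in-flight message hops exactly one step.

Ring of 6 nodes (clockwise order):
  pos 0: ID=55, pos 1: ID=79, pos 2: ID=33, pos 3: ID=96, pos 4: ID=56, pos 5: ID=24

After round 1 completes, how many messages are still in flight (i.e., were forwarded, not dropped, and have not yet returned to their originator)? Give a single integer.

Answer: 3

Derivation:
Round 1: pos1(id79) recv 55: drop; pos2(id33) recv 79: fwd; pos3(id96) recv 33: drop; pos4(id56) recv 96: fwd; pos5(id24) recv 56: fwd; pos0(id55) recv 24: drop
After round 1: 3 messages still in flight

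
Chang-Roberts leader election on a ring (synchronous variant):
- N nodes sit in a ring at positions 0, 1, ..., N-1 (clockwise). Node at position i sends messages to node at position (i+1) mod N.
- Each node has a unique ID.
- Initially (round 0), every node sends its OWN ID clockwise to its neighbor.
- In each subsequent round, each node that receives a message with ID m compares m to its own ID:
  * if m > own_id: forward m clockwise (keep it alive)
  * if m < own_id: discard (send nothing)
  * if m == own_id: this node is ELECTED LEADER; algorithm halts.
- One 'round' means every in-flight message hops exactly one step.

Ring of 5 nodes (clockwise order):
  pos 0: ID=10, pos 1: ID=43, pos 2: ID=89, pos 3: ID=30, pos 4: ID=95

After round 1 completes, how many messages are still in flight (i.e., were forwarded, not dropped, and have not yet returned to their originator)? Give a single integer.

Answer: 2

Derivation:
Round 1: pos1(id43) recv 10: drop; pos2(id89) recv 43: drop; pos3(id30) recv 89: fwd; pos4(id95) recv 30: drop; pos0(id10) recv 95: fwd
After round 1: 2 messages still in flight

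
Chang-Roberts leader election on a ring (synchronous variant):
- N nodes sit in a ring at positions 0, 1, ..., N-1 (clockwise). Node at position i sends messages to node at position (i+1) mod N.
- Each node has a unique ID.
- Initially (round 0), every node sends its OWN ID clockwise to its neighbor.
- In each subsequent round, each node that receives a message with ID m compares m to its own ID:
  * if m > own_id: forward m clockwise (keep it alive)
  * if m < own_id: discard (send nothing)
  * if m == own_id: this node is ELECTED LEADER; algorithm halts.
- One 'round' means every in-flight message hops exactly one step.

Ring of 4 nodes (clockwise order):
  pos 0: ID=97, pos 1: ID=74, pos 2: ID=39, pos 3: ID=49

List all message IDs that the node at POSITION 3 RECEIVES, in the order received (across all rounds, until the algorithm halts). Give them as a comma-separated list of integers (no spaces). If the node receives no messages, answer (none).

Round 1: pos1(id74) recv 97: fwd; pos2(id39) recv 74: fwd; pos3(id49) recv 39: drop; pos0(id97) recv 49: drop
Round 2: pos2(id39) recv 97: fwd; pos3(id49) recv 74: fwd
Round 3: pos3(id49) recv 97: fwd; pos0(id97) recv 74: drop
Round 4: pos0(id97) recv 97: ELECTED

Answer: 39,74,97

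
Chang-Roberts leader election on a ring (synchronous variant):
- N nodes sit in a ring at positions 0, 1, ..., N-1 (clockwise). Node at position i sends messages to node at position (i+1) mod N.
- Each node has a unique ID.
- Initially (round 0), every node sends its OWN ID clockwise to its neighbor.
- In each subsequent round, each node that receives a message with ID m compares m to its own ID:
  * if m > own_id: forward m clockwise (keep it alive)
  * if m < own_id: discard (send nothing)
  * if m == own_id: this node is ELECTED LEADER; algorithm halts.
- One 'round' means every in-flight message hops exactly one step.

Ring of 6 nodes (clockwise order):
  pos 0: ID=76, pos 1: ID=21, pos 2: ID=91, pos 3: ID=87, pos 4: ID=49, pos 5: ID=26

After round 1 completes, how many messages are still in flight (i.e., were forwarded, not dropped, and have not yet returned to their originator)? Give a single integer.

Round 1: pos1(id21) recv 76: fwd; pos2(id91) recv 21: drop; pos3(id87) recv 91: fwd; pos4(id49) recv 87: fwd; pos5(id26) recv 49: fwd; pos0(id76) recv 26: drop
After round 1: 4 messages still in flight

Answer: 4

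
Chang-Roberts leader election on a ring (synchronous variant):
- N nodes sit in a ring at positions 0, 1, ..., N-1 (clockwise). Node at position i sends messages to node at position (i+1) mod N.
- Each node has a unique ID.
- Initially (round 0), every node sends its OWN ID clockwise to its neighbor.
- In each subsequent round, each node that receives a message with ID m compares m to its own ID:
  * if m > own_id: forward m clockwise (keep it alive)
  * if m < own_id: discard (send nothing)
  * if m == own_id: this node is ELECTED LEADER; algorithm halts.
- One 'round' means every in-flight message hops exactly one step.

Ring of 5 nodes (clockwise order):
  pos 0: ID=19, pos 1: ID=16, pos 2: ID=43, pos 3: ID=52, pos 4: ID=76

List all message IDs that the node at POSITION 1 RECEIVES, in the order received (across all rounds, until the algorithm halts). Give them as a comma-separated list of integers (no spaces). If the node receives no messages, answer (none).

Answer: 19,76

Derivation:
Round 1: pos1(id16) recv 19: fwd; pos2(id43) recv 16: drop; pos3(id52) recv 43: drop; pos4(id76) recv 52: drop; pos0(id19) recv 76: fwd
Round 2: pos2(id43) recv 19: drop; pos1(id16) recv 76: fwd
Round 3: pos2(id43) recv 76: fwd
Round 4: pos3(id52) recv 76: fwd
Round 5: pos4(id76) recv 76: ELECTED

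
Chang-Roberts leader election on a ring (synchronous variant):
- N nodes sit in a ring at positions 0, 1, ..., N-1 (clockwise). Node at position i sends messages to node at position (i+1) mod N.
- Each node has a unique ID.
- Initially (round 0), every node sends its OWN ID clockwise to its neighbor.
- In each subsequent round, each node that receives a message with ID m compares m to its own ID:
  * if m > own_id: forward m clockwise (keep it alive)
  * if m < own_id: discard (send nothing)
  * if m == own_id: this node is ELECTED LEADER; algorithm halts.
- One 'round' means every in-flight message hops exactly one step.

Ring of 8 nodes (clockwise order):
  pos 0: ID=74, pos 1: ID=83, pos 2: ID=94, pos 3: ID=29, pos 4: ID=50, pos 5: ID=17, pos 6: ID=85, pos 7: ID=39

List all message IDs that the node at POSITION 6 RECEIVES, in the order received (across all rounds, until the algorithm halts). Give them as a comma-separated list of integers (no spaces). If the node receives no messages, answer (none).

Answer: 17,50,94

Derivation:
Round 1: pos1(id83) recv 74: drop; pos2(id94) recv 83: drop; pos3(id29) recv 94: fwd; pos4(id50) recv 29: drop; pos5(id17) recv 50: fwd; pos6(id85) recv 17: drop; pos7(id39) recv 85: fwd; pos0(id74) recv 39: drop
Round 2: pos4(id50) recv 94: fwd; pos6(id85) recv 50: drop; pos0(id74) recv 85: fwd
Round 3: pos5(id17) recv 94: fwd; pos1(id83) recv 85: fwd
Round 4: pos6(id85) recv 94: fwd; pos2(id94) recv 85: drop
Round 5: pos7(id39) recv 94: fwd
Round 6: pos0(id74) recv 94: fwd
Round 7: pos1(id83) recv 94: fwd
Round 8: pos2(id94) recv 94: ELECTED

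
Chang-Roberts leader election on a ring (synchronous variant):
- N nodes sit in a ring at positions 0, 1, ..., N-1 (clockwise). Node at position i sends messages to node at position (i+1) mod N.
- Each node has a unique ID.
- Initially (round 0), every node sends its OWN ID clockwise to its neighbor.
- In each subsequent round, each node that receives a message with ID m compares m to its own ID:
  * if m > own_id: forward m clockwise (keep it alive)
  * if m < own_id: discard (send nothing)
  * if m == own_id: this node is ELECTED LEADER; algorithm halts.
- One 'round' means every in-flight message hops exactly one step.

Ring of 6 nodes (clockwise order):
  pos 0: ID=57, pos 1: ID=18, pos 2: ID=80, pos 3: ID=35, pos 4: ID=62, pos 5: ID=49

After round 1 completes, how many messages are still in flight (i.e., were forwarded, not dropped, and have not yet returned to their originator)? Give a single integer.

Round 1: pos1(id18) recv 57: fwd; pos2(id80) recv 18: drop; pos3(id35) recv 80: fwd; pos4(id62) recv 35: drop; pos5(id49) recv 62: fwd; pos0(id57) recv 49: drop
After round 1: 3 messages still in flight

Answer: 3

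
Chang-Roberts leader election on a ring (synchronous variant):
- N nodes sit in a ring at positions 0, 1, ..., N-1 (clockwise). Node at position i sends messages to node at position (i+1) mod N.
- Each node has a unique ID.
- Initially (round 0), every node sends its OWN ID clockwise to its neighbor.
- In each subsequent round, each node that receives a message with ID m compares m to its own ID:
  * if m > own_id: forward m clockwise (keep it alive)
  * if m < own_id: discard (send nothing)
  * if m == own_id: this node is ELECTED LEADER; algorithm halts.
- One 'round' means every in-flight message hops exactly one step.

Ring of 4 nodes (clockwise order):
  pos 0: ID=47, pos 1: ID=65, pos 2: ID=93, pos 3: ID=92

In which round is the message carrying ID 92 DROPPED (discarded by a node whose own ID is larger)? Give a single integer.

Answer: 3

Derivation:
Round 1: pos1(id65) recv 47: drop; pos2(id93) recv 65: drop; pos3(id92) recv 93: fwd; pos0(id47) recv 92: fwd
Round 2: pos0(id47) recv 93: fwd; pos1(id65) recv 92: fwd
Round 3: pos1(id65) recv 93: fwd; pos2(id93) recv 92: drop
Round 4: pos2(id93) recv 93: ELECTED
Message ID 92 originates at pos 3; dropped at pos 2 in round 3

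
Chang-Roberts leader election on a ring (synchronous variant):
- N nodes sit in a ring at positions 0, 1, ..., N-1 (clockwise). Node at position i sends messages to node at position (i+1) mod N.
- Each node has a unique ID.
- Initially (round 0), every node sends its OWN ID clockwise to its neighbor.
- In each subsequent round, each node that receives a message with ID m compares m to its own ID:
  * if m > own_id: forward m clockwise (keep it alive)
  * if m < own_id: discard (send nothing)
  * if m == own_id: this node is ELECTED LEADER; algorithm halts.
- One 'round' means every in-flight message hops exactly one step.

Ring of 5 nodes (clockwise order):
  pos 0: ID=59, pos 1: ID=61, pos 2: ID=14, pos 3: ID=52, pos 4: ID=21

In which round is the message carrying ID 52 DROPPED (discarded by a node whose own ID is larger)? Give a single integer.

Answer: 2

Derivation:
Round 1: pos1(id61) recv 59: drop; pos2(id14) recv 61: fwd; pos3(id52) recv 14: drop; pos4(id21) recv 52: fwd; pos0(id59) recv 21: drop
Round 2: pos3(id52) recv 61: fwd; pos0(id59) recv 52: drop
Round 3: pos4(id21) recv 61: fwd
Round 4: pos0(id59) recv 61: fwd
Round 5: pos1(id61) recv 61: ELECTED
Message ID 52 originates at pos 3; dropped at pos 0 in round 2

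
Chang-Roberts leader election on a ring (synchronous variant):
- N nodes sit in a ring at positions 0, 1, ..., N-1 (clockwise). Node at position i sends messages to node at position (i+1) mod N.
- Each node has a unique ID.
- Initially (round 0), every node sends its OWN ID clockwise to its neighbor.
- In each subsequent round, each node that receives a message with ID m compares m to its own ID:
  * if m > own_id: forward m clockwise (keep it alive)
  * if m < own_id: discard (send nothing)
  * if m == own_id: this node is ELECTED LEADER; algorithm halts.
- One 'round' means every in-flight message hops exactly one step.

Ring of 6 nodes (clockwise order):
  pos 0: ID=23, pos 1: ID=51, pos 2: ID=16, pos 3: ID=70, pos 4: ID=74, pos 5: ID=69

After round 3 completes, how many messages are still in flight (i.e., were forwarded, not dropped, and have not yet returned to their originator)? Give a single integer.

Round 1: pos1(id51) recv 23: drop; pos2(id16) recv 51: fwd; pos3(id70) recv 16: drop; pos4(id74) recv 70: drop; pos5(id69) recv 74: fwd; pos0(id23) recv 69: fwd
Round 2: pos3(id70) recv 51: drop; pos0(id23) recv 74: fwd; pos1(id51) recv 69: fwd
Round 3: pos1(id51) recv 74: fwd; pos2(id16) recv 69: fwd
After round 3: 2 messages still in flight

Answer: 2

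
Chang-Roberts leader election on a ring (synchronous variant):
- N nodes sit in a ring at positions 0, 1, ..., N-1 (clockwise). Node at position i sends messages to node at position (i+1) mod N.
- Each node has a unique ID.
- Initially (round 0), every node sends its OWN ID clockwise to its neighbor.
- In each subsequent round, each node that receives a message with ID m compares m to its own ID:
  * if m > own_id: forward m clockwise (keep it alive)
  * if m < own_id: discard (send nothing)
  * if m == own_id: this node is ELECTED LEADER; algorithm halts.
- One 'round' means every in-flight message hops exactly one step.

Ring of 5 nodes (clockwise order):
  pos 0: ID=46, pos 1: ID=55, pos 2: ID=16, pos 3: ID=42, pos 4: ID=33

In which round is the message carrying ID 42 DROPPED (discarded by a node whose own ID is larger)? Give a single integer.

Round 1: pos1(id55) recv 46: drop; pos2(id16) recv 55: fwd; pos3(id42) recv 16: drop; pos4(id33) recv 42: fwd; pos0(id46) recv 33: drop
Round 2: pos3(id42) recv 55: fwd; pos0(id46) recv 42: drop
Round 3: pos4(id33) recv 55: fwd
Round 4: pos0(id46) recv 55: fwd
Round 5: pos1(id55) recv 55: ELECTED
Message ID 42 originates at pos 3; dropped at pos 0 in round 2

Answer: 2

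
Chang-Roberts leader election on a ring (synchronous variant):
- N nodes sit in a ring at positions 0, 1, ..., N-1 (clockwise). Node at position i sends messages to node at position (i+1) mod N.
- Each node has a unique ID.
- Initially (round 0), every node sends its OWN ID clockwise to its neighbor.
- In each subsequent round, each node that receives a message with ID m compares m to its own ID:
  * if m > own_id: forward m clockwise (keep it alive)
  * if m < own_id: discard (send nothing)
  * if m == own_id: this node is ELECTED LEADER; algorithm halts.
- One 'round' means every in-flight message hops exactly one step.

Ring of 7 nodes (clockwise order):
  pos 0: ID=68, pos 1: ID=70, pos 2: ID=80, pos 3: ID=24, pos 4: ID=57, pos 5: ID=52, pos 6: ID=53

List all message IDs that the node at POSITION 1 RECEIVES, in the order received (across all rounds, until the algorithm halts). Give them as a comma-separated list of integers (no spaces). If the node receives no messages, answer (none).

Round 1: pos1(id70) recv 68: drop; pos2(id80) recv 70: drop; pos3(id24) recv 80: fwd; pos4(id57) recv 24: drop; pos5(id52) recv 57: fwd; pos6(id53) recv 52: drop; pos0(id68) recv 53: drop
Round 2: pos4(id57) recv 80: fwd; pos6(id53) recv 57: fwd
Round 3: pos5(id52) recv 80: fwd; pos0(id68) recv 57: drop
Round 4: pos6(id53) recv 80: fwd
Round 5: pos0(id68) recv 80: fwd
Round 6: pos1(id70) recv 80: fwd
Round 7: pos2(id80) recv 80: ELECTED

Answer: 68,80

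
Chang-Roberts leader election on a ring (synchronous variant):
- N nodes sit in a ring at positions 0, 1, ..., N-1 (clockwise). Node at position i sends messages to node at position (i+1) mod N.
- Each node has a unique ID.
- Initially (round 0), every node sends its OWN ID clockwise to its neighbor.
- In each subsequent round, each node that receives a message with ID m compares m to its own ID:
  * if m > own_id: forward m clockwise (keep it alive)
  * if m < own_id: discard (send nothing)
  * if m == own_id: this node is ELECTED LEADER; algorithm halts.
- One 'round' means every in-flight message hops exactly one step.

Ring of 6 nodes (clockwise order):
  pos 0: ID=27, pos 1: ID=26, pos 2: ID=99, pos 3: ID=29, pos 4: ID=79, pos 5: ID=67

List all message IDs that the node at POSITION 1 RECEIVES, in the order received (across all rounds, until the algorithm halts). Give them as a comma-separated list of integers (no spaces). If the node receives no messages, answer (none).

Round 1: pos1(id26) recv 27: fwd; pos2(id99) recv 26: drop; pos3(id29) recv 99: fwd; pos4(id79) recv 29: drop; pos5(id67) recv 79: fwd; pos0(id27) recv 67: fwd
Round 2: pos2(id99) recv 27: drop; pos4(id79) recv 99: fwd; pos0(id27) recv 79: fwd; pos1(id26) recv 67: fwd
Round 3: pos5(id67) recv 99: fwd; pos1(id26) recv 79: fwd; pos2(id99) recv 67: drop
Round 4: pos0(id27) recv 99: fwd; pos2(id99) recv 79: drop
Round 5: pos1(id26) recv 99: fwd
Round 6: pos2(id99) recv 99: ELECTED

Answer: 27,67,79,99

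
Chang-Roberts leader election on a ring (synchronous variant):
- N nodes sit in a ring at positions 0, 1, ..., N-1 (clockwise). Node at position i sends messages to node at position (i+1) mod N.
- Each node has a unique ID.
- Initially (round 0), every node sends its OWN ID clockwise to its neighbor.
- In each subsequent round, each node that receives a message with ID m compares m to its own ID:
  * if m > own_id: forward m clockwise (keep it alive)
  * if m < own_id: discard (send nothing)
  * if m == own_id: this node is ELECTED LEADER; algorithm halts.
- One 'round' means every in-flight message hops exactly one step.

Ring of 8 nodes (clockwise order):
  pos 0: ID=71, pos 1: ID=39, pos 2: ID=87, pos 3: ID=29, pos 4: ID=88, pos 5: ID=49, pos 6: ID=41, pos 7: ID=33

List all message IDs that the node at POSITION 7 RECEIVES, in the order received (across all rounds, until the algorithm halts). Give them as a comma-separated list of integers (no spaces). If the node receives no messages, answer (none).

Answer: 41,49,88

Derivation:
Round 1: pos1(id39) recv 71: fwd; pos2(id87) recv 39: drop; pos3(id29) recv 87: fwd; pos4(id88) recv 29: drop; pos5(id49) recv 88: fwd; pos6(id41) recv 49: fwd; pos7(id33) recv 41: fwd; pos0(id71) recv 33: drop
Round 2: pos2(id87) recv 71: drop; pos4(id88) recv 87: drop; pos6(id41) recv 88: fwd; pos7(id33) recv 49: fwd; pos0(id71) recv 41: drop
Round 3: pos7(id33) recv 88: fwd; pos0(id71) recv 49: drop
Round 4: pos0(id71) recv 88: fwd
Round 5: pos1(id39) recv 88: fwd
Round 6: pos2(id87) recv 88: fwd
Round 7: pos3(id29) recv 88: fwd
Round 8: pos4(id88) recv 88: ELECTED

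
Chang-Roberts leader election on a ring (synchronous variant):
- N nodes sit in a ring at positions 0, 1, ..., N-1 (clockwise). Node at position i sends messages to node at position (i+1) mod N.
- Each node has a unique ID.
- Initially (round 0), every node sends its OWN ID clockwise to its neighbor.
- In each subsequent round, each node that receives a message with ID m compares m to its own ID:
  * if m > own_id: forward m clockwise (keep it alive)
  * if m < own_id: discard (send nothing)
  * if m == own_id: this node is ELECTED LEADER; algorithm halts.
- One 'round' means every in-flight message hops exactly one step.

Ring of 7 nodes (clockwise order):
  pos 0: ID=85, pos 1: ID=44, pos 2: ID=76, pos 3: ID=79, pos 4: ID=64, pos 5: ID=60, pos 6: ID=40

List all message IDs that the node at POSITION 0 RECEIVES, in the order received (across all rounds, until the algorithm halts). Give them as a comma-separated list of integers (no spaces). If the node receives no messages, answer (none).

Answer: 40,60,64,79,85

Derivation:
Round 1: pos1(id44) recv 85: fwd; pos2(id76) recv 44: drop; pos3(id79) recv 76: drop; pos4(id64) recv 79: fwd; pos5(id60) recv 64: fwd; pos6(id40) recv 60: fwd; pos0(id85) recv 40: drop
Round 2: pos2(id76) recv 85: fwd; pos5(id60) recv 79: fwd; pos6(id40) recv 64: fwd; pos0(id85) recv 60: drop
Round 3: pos3(id79) recv 85: fwd; pos6(id40) recv 79: fwd; pos0(id85) recv 64: drop
Round 4: pos4(id64) recv 85: fwd; pos0(id85) recv 79: drop
Round 5: pos5(id60) recv 85: fwd
Round 6: pos6(id40) recv 85: fwd
Round 7: pos0(id85) recv 85: ELECTED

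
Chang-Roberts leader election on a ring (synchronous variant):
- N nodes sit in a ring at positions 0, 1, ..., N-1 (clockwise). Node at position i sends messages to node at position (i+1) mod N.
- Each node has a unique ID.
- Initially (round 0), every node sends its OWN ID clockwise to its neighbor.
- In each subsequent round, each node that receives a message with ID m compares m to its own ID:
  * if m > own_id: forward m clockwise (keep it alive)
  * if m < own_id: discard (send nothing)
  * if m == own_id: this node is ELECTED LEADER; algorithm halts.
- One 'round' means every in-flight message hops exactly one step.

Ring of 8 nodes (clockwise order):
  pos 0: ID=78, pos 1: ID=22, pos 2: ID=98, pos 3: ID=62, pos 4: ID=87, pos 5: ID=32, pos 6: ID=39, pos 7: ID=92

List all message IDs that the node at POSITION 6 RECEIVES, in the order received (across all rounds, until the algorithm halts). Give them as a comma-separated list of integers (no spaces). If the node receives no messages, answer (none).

Answer: 32,87,98

Derivation:
Round 1: pos1(id22) recv 78: fwd; pos2(id98) recv 22: drop; pos3(id62) recv 98: fwd; pos4(id87) recv 62: drop; pos5(id32) recv 87: fwd; pos6(id39) recv 32: drop; pos7(id92) recv 39: drop; pos0(id78) recv 92: fwd
Round 2: pos2(id98) recv 78: drop; pos4(id87) recv 98: fwd; pos6(id39) recv 87: fwd; pos1(id22) recv 92: fwd
Round 3: pos5(id32) recv 98: fwd; pos7(id92) recv 87: drop; pos2(id98) recv 92: drop
Round 4: pos6(id39) recv 98: fwd
Round 5: pos7(id92) recv 98: fwd
Round 6: pos0(id78) recv 98: fwd
Round 7: pos1(id22) recv 98: fwd
Round 8: pos2(id98) recv 98: ELECTED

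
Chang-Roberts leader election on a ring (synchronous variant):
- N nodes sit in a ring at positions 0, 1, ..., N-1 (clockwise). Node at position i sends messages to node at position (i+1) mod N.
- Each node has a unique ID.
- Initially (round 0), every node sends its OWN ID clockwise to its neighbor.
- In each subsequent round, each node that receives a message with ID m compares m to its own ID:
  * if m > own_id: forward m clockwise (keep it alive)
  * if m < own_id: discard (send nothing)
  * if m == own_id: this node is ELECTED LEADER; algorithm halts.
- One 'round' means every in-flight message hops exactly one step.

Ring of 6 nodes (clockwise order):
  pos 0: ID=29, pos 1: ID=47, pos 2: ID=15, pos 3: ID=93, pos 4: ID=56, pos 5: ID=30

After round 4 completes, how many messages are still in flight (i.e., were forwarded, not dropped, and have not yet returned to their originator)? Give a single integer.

Round 1: pos1(id47) recv 29: drop; pos2(id15) recv 47: fwd; pos3(id93) recv 15: drop; pos4(id56) recv 93: fwd; pos5(id30) recv 56: fwd; pos0(id29) recv 30: fwd
Round 2: pos3(id93) recv 47: drop; pos5(id30) recv 93: fwd; pos0(id29) recv 56: fwd; pos1(id47) recv 30: drop
Round 3: pos0(id29) recv 93: fwd; pos1(id47) recv 56: fwd
Round 4: pos1(id47) recv 93: fwd; pos2(id15) recv 56: fwd
After round 4: 2 messages still in flight

Answer: 2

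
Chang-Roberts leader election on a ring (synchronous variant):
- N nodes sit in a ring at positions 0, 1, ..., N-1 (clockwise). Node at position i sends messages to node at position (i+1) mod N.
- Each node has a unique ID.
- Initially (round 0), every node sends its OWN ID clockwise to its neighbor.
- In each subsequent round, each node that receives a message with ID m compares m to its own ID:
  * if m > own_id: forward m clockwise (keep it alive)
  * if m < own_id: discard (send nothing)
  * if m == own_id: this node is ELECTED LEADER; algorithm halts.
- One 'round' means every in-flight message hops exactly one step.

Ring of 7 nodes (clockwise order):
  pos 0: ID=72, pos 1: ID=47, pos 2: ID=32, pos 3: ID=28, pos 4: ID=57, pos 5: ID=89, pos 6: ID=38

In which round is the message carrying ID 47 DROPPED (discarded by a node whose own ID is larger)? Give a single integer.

Answer: 3

Derivation:
Round 1: pos1(id47) recv 72: fwd; pos2(id32) recv 47: fwd; pos3(id28) recv 32: fwd; pos4(id57) recv 28: drop; pos5(id89) recv 57: drop; pos6(id38) recv 89: fwd; pos0(id72) recv 38: drop
Round 2: pos2(id32) recv 72: fwd; pos3(id28) recv 47: fwd; pos4(id57) recv 32: drop; pos0(id72) recv 89: fwd
Round 3: pos3(id28) recv 72: fwd; pos4(id57) recv 47: drop; pos1(id47) recv 89: fwd
Round 4: pos4(id57) recv 72: fwd; pos2(id32) recv 89: fwd
Round 5: pos5(id89) recv 72: drop; pos3(id28) recv 89: fwd
Round 6: pos4(id57) recv 89: fwd
Round 7: pos5(id89) recv 89: ELECTED
Message ID 47 originates at pos 1; dropped at pos 4 in round 3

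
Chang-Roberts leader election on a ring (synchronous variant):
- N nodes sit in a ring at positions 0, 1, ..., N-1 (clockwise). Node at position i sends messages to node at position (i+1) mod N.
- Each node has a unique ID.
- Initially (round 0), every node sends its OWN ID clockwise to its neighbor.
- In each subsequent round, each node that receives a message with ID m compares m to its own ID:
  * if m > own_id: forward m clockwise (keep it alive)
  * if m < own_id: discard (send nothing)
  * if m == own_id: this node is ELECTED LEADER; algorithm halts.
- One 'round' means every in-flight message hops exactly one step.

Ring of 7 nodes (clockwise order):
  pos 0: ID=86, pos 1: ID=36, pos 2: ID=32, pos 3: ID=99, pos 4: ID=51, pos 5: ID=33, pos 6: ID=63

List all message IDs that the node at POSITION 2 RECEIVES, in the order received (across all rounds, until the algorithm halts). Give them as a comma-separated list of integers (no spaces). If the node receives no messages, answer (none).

Answer: 36,86,99

Derivation:
Round 1: pos1(id36) recv 86: fwd; pos2(id32) recv 36: fwd; pos3(id99) recv 32: drop; pos4(id51) recv 99: fwd; pos5(id33) recv 51: fwd; pos6(id63) recv 33: drop; pos0(id86) recv 63: drop
Round 2: pos2(id32) recv 86: fwd; pos3(id99) recv 36: drop; pos5(id33) recv 99: fwd; pos6(id63) recv 51: drop
Round 3: pos3(id99) recv 86: drop; pos6(id63) recv 99: fwd
Round 4: pos0(id86) recv 99: fwd
Round 5: pos1(id36) recv 99: fwd
Round 6: pos2(id32) recv 99: fwd
Round 7: pos3(id99) recv 99: ELECTED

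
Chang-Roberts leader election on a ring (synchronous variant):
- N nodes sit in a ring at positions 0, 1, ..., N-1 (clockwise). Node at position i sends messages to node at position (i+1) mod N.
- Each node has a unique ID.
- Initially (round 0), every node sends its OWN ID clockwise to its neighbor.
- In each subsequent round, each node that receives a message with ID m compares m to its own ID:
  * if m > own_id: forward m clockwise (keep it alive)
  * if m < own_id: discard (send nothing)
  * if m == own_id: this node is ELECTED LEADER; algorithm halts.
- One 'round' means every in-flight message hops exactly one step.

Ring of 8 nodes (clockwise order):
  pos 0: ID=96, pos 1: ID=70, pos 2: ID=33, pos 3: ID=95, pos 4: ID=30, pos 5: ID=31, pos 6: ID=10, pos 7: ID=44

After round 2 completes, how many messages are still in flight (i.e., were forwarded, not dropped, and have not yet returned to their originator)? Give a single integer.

Round 1: pos1(id70) recv 96: fwd; pos2(id33) recv 70: fwd; pos3(id95) recv 33: drop; pos4(id30) recv 95: fwd; pos5(id31) recv 30: drop; pos6(id10) recv 31: fwd; pos7(id44) recv 10: drop; pos0(id96) recv 44: drop
Round 2: pos2(id33) recv 96: fwd; pos3(id95) recv 70: drop; pos5(id31) recv 95: fwd; pos7(id44) recv 31: drop
After round 2: 2 messages still in flight

Answer: 2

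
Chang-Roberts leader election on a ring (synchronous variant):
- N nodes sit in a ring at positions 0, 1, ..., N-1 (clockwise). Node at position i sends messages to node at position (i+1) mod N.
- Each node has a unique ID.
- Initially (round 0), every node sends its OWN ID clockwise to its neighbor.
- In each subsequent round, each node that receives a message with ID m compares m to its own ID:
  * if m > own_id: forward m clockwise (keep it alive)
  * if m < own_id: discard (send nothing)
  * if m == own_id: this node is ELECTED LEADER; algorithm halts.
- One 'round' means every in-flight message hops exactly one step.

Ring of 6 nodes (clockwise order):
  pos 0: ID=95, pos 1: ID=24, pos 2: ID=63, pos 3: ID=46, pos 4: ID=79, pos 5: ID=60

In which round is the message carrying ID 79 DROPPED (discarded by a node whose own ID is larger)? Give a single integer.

Round 1: pos1(id24) recv 95: fwd; pos2(id63) recv 24: drop; pos3(id46) recv 63: fwd; pos4(id79) recv 46: drop; pos5(id60) recv 79: fwd; pos0(id95) recv 60: drop
Round 2: pos2(id63) recv 95: fwd; pos4(id79) recv 63: drop; pos0(id95) recv 79: drop
Round 3: pos3(id46) recv 95: fwd
Round 4: pos4(id79) recv 95: fwd
Round 5: pos5(id60) recv 95: fwd
Round 6: pos0(id95) recv 95: ELECTED
Message ID 79 originates at pos 4; dropped at pos 0 in round 2

Answer: 2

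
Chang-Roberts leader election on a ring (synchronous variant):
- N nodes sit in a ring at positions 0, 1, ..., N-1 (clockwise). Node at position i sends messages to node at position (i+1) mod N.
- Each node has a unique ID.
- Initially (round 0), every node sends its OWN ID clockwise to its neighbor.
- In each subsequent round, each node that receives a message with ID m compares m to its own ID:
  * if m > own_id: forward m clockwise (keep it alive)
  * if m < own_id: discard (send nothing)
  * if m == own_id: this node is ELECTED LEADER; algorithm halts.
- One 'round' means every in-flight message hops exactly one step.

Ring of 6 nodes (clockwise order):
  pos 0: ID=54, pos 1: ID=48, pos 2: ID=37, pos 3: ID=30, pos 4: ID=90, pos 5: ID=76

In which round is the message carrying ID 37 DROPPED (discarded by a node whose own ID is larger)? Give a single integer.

Round 1: pos1(id48) recv 54: fwd; pos2(id37) recv 48: fwd; pos3(id30) recv 37: fwd; pos4(id90) recv 30: drop; pos5(id76) recv 90: fwd; pos0(id54) recv 76: fwd
Round 2: pos2(id37) recv 54: fwd; pos3(id30) recv 48: fwd; pos4(id90) recv 37: drop; pos0(id54) recv 90: fwd; pos1(id48) recv 76: fwd
Round 3: pos3(id30) recv 54: fwd; pos4(id90) recv 48: drop; pos1(id48) recv 90: fwd; pos2(id37) recv 76: fwd
Round 4: pos4(id90) recv 54: drop; pos2(id37) recv 90: fwd; pos3(id30) recv 76: fwd
Round 5: pos3(id30) recv 90: fwd; pos4(id90) recv 76: drop
Round 6: pos4(id90) recv 90: ELECTED
Message ID 37 originates at pos 2; dropped at pos 4 in round 2

Answer: 2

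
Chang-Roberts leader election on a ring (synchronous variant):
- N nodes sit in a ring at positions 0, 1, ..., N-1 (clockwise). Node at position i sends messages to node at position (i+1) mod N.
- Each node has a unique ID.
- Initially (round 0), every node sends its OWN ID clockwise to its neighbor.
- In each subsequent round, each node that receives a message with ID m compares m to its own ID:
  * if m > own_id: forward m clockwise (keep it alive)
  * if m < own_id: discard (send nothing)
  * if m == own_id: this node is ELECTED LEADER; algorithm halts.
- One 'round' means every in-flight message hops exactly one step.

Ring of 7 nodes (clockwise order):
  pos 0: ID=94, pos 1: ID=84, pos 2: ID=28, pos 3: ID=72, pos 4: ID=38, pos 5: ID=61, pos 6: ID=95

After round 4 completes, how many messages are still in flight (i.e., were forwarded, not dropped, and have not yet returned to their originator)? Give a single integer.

Round 1: pos1(id84) recv 94: fwd; pos2(id28) recv 84: fwd; pos3(id72) recv 28: drop; pos4(id38) recv 72: fwd; pos5(id61) recv 38: drop; pos6(id95) recv 61: drop; pos0(id94) recv 95: fwd
Round 2: pos2(id28) recv 94: fwd; pos3(id72) recv 84: fwd; pos5(id61) recv 72: fwd; pos1(id84) recv 95: fwd
Round 3: pos3(id72) recv 94: fwd; pos4(id38) recv 84: fwd; pos6(id95) recv 72: drop; pos2(id28) recv 95: fwd
Round 4: pos4(id38) recv 94: fwd; pos5(id61) recv 84: fwd; pos3(id72) recv 95: fwd
After round 4: 3 messages still in flight

Answer: 3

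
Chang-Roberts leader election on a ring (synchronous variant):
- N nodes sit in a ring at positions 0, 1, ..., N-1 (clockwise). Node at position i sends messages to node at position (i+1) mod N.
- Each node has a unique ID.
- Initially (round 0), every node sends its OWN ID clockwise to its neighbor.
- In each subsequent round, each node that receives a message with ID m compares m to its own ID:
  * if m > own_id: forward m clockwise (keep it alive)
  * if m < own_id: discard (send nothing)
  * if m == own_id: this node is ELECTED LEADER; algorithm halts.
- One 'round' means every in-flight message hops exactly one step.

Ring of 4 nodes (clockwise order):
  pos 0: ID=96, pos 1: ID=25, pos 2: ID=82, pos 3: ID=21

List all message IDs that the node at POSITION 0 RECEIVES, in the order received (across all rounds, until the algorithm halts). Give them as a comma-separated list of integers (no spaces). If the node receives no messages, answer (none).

Round 1: pos1(id25) recv 96: fwd; pos2(id82) recv 25: drop; pos3(id21) recv 82: fwd; pos0(id96) recv 21: drop
Round 2: pos2(id82) recv 96: fwd; pos0(id96) recv 82: drop
Round 3: pos3(id21) recv 96: fwd
Round 4: pos0(id96) recv 96: ELECTED

Answer: 21,82,96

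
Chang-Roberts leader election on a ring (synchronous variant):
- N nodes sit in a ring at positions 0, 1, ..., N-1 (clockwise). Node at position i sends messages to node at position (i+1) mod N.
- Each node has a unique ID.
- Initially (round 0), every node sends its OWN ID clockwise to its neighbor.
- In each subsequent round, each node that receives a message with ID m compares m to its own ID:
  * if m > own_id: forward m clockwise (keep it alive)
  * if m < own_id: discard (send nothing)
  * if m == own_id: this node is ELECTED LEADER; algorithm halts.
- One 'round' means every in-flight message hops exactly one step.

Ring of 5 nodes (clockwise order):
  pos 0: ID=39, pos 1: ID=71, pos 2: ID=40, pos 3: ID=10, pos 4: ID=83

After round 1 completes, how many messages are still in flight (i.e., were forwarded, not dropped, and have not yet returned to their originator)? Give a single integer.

Answer: 3

Derivation:
Round 1: pos1(id71) recv 39: drop; pos2(id40) recv 71: fwd; pos3(id10) recv 40: fwd; pos4(id83) recv 10: drop; pos0(id39) recv 83: fwd
After round 1: 3 messages still in flight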